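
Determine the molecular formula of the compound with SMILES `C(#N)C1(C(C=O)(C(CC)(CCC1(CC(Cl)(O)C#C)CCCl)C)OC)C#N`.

Heavy atoms from the SMILES: 19 C, 2 Cl, 2 N, 3 O.
Implicit hydrogens by atom environment:
  8 × C: no H
  6 × C: 2 H each → 12
  3 × C: 3 H each → 9
  2 × C: 1 H each → 2
  2 × Cl: no H
  2 × N: no H
  2 × O: no H
  1 × O: 1 H
  Total hydrogens = 24.
Molecular formula: C19H24Cl2N2O3

C19H24Cl2N2O3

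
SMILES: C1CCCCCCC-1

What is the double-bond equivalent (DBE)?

Molecular formula from the SMILES: C8H16.
DoU = (2C + 2 + N − H − X)/2 = (2·8 + 2 + 0 − 16 − 0)/2 = 2/2 = 1.
(Structurally: 1 ring(s) + 0 π bond(s) = 1.)

1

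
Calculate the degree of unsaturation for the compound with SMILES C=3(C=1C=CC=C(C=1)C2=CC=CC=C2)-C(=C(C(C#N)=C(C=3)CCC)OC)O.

14

Molecular formula from the SMILES: C23H21NO2.
DoU = (2C + 2 + N − H − X)/2 = (2·23 + 2 + 1 − 21 − 0)/2 = 28/2 = 14.
(Structurally: 3 ring(s) + 11 π bond(s) = 14.)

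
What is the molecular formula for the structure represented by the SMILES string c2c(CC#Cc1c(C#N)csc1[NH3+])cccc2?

Heavy atoms from the SMILES: 14 C, 2 N, 1 S.
Implicit hydrogens by atom environment:
  6 × C (aromatic): 1 H each → 6
  4 × C (aromatic): no H
  3 × C: no H
  1 × C: 2 H
  1 × N (charge +1): 3 H
  1 × N: no H
  1 × S (aromatic): no H
  Total hydrogens = 11.
Net charge +1.
Molecular formula: C14H11N2S+

C14H11N2S+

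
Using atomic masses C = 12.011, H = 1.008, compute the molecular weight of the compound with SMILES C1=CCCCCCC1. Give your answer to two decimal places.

110.20

Molecular formula: C8H14.
M = 8×12.011 + 14×1.008 = 110.20 g/mol.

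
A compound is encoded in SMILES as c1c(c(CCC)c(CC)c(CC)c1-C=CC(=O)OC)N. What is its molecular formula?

Heavy atoms from the SMILES: 17 C, 1 N, 2 O.
Implicit hydrogens by atom environment:
  5 × C (aromatic): no H
  4 × C: 3 H each → 12
  4 × C: 2 H each → 8
  2 × C: 1 H each → 2
  2 × O: no H
  1 × C (aromatic): 1 H
  1 × C: no H
  1 × N: 2 H
  Total hydrogens = 25.
Molecular formula: C17H25NO2

C17H25NO2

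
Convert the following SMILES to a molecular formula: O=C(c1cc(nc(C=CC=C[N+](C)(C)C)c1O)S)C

Heavy atoms from the SMILES: 14 C, 2 N, 2 O, 1 S.
Implicit hydrogens by atom environment:
  4 × C: 3 H each → 12
  4 × C: 1 H each → 4
  4 × C (aromatic): no H
  1 × C (aromatic): 1 H
  1 × C: no H
  1 × N (aromatic): no H
  1 × N (charge +1): no H
  1 × O: 1 H
  1 × O: no H
  1 × S: 1 H
  Total hydrogens = 19.
Net charge +1.
Molecular formula: C14H19N2O2S+

C14H19N2O2S+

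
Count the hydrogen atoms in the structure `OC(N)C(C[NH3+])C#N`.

Hydrogens are implicit in SMILES; fill each atom to its normal valence:
  2 × C: 1 H each → 2
  1 × C: 2 H
  1 × C: no H
  1 × N (charge +1): 3 H
  1 × N: 2 H
  1 × N: no H
  1 × O: 1 H
  Total hydrogens = 10.

10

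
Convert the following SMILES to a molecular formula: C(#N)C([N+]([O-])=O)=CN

Heavy atoms from the SMILES: 3 C, 3 N, 2 O.
Implicit hydrogens by atom environment:
  2 × C: no H
  1 × C: 1 H
  1 × N: 2 H
  1 × N (charge +1): no H
  1 × N: no H
  1 × O: no H
  1 × O (charge -1): no H
  Total hydrogens = 3.
Molecular formula: C3H3N3O2

C3H3N3O2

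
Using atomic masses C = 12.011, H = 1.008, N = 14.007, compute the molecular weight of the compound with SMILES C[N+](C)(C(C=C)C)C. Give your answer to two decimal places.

Molecular formula: C7H16N+.
M = 7×12.011 + 16×1.008 + 1×14.007 = 114.21 g/mol.

114.21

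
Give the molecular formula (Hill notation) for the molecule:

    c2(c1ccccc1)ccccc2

Heavy atoms from the SMILES: 12 C.
Implicit hydrogens by atom environment:
  10 × C (aromatic): 1 H each → 10
  2 × C (aromatic): no H
  Total hydrogens = 10.
Molecular formula: C12H10

C12H10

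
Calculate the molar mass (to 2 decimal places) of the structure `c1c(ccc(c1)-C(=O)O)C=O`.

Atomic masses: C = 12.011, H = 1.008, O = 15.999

Molecular formula: C8H6O3.
M = 8×12.011 + 6×1.008 + 3×15.999 = 150.13 g/mol.

150.13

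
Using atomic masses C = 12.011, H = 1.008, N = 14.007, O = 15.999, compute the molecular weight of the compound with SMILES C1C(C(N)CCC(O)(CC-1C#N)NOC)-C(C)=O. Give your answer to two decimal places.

Molecular formula: C12H21N3O3.
M = 12×12.011 + 21×1.008 + 3×14.007 + 3×15.999 = 255.32 g/mol.

255.32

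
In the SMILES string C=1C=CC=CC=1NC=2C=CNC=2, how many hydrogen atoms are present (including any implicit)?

Hydrogens are implicit in SMILES; fill each atom to its normal valence:
  8 × C (aromatic): 1 H each → 8
  2 × C (aromatic): no H
  1 × N (aromatic): 1 H
  1 × N: 1 H
  Total hydrogens = 10.

10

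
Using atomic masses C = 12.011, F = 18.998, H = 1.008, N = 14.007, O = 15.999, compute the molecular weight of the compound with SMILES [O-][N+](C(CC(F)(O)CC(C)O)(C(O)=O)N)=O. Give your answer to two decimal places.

240.19

Molecular formula: C7H13FN2O6.
M = 7×12.011 + 1×18.998 + 13×1.008 + 2×14.007 + 6×15.999 = 240.19 g/mol.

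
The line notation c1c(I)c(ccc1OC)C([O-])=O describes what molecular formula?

C8H6IO3-

Heavy atoms from the SMILES: 8 C, 1 I, 3 O.
Implicit hydrogens by atom environment:
  3 × C (aromatic): 1 H each → 3
  3 × C (aromatic): no H
  2 × O: no H
  1 × C: 3 H
  1 × C: no H
  1 × I: no H
  1 × O (charge -1): no H
  Total hydrogens = 6.
Net charge -1.
Molecular formula: C8H6IO3-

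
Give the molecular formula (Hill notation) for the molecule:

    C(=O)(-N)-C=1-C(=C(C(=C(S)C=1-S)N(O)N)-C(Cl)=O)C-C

Heavy atoms from the SMILES: 10 C, 1 Cl, 3 N, 3 O, 2 S.
Implicit hydrogens by atom environment:
  6 × C (aromatic): no H
  2 × C: no H
  2 × N: 2 H each → 4
  2 × O: no H
  2 × S: 1 H each → 2
  1 × C: 3 H
  1 × C: 2 H
  1 × Cl: no H
  1 × N: no H
  1 × O: 1 H
  Total hydrogens = 12.
Molecular formula: C10H12ClN3O3S2

C10H12ClN3O3S2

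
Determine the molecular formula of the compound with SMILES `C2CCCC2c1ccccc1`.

Heavy atoms from the SMILES: 11 C.
Implicit hydrogens by atom environment:
  5 × C (aromatic): 1 H each → 5
  4 × C: 2 H each → 8
  1 × C: 1 H
  1 × C (aromatic): no H
  Total hydrogens = 14.
Molecular formula: C11H14

C11H14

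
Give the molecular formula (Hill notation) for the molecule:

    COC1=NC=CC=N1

Heavy atoms from the SMILES: 5 C, 2 N, 1 O.
Implicit hydrogens by atom environment:
  3 × C (aromatic): 1 H each → 3
  2 × N (aromatic): no H
  1 × C: 3 H
  1 × C (aromatic): no H
  1 × O: no H
  Total hydrogens = 6.
Molecular formula: C5H6N2O

C5H6N2O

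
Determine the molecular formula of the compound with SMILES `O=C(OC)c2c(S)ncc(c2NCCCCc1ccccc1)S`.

C17H20N2O2S2

Heavy atoms from the SMILES: 17 C, 2 N, 2 O, 2 S.
Implicit hydrogens by atom environment:
  6 × C (aromatic): 1 H each → 6
  5 × C (aromatic): no H
  4 × C: 2 H each → 8
  2 × O: no H
  2 × S: 1 H each → 2
  1 × C: 3 H
  1 × C: no H
  1 × N: 1 H
  1 × N (aromatic): no H
  Total hydrogens = 20.
Molecular formula: C17H20N2O2S2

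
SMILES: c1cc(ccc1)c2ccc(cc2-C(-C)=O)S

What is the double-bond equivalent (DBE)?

9

Molecular formula from the SMILES: C14H12OS.
DoU = (2C + 2 + N − H − X)/2 = (2·14 + 2 + 0 − 12 − 0)/2 = 18/2 = 9.
(Structurally: 2 ring(s) + 7 π bond(s) = 9.)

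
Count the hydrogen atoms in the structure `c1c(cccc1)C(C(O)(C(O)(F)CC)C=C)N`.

Hydrogens are implicit in SMILES; fill each atom to its normal valence:
  5 × C (aromatic): 1 H each → 5
  2 × C: 2 H each → 4
  2 × C: 1 H each → 2
  2 × C: no H
  2 × O: 1 H each → 2
  1 × C: 3 H
  1 × C (aromatic): no H
  1 × F: no H
  1 × N: 2 H
  Total hydrogens = 18.

18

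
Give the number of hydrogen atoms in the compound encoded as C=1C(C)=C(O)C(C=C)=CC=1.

Hydrogens are implicit in SMILES; fill each atom to its normal valence:
  3 × C (aromatic): 1 H each → 3
  3 × C (aromatic): no H
  1 × C: 3 H
  1 × C: 2 H
  1 × C: 1 H
  1 × O: 1 H
  Total hydrogens = 10.

10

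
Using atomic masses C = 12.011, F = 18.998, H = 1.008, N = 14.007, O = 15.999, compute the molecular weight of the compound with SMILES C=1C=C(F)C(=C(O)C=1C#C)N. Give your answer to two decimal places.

151.14

Molecular formula: C8H6FNO.
M = 8×12.011 + 1×18.998 + 6×1.008 + 1×14.007 + 1×15.999 = 151.14 g/mol.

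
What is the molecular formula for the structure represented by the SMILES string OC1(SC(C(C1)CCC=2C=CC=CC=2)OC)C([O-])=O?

Heavy atoms from the SMILES: 14 C, 4 O, 1 S.
Implicit hydrogens by atom environment:
  5 × C (aromatic): 1 H each → 5
  3 × C: 2 H each → 6
  2 × C: 1 H each → 2
  2 × C: no H
  2 × O: no H
  1 × C: 3 H
  1 × C (aromatic): no H
  1 × O: 1 H
  1 × O (charge -1): no H
  1 × S: no H
  Total hydrogens = 17.
Net charge -1.
Molecular formula: C14H17O4S-

C14H17O4S-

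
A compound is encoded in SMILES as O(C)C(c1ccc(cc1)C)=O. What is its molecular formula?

C9H10O2

Heavy atoms from the SMILES: 9 C, 2 O.
Implicit hydrogens by atom environment:
  4 × C (aromatic): 1 H each → 4
  2 × C: 3 H each → 6
  2 × C (aromatic): no H
  2 × O: no H
  1 × C: no H
  Total hydrogens = 10.
Molecular formula: C9H10O2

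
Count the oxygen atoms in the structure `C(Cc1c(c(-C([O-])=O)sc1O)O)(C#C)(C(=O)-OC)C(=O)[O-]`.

8

The symbol for oxygen appears 8 times in the SMILES.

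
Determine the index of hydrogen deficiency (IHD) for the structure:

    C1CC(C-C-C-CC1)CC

Molecular formula from the SMILES: C10H20.
DoU = (2C + 2 + N − H − X)/2 = (2·10 + 2 + 0 − 20 − 0)/2 = 2/2 = 1.
(Structurally: 1 ring(s) + 0 π bond(s) = 1.)

1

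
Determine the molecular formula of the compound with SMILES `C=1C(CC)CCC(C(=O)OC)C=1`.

C10H16O2

Heavy atoms from the SMILES: 10 C, 2 O.
Implicit hydrogens by atom environment:
  4 × C: 1 H each → 4
  3 × C: 2 H each → 6
  2 × C: 3 H each → 6
  2 × O: no H
  1 × C: no H
  Total hydrogens = 16.
Molecular formula: C10H16O2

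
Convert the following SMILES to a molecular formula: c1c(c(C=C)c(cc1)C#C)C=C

C12H10

Heavy atoms from the SMILES: 12 C.
Implicit hydrogens by atom environment:
  3 × C (aromatic): 1 H each → 3
  3 × C: 1 H each → 3
  3 × C (aromatic): no H
  2 × C: 2 H each → 4
  1 × C: no H
  Total hydrogens = 10.
Molecular formula: C12H10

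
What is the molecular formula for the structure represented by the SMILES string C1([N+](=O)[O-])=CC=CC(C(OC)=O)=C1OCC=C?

C11H11NO5

Heavy atoms from the SMILES: 11 C, 1 N, 5 O.
Implicit hydrogens by atom environment:
  4 × O: no H
  3 × C (aromatic): 1 H each → 3
  3 × C (aromatic): no H
  2 × C: 2 H each → 4
  1 × C: 3 H
  1 × C: 1 H
  1 × C: no H
  1 × N (charge +1): no H
  1 × O (charge -1): no H
  Total hydrogens = 11.
Molecular formula: C11H11NO5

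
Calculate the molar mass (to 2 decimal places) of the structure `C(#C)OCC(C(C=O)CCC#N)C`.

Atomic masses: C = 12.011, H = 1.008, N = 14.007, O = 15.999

179.22

Molecular formula: C10H13NO2.
M = 10×12.011 + 13×1.008 + 1×14.007 + 2×15.999 = 179.22 g/mol.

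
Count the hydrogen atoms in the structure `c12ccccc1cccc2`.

8

Hydrogens are implicit in SMILES; fill each atom to its normal valence:
  8 × C (aromatic): 1 H each → 8
  2 × C (aromatic): no H
  Total hydrogens = 8.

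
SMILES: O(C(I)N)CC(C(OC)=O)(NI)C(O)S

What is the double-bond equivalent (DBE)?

1

Molecular formula from the SMILES: C6H12I2N2O4S.
DoU = (2C + 2 + N − H − X)/2 = (2·6 + 2 + 2 − 12 − 2)/2 = 2/2 = 1.
(Structurally: 0 ring(s) + 1 π bond(s) = 1.)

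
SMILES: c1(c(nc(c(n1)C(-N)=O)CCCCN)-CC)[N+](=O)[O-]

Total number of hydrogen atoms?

17

Hydrogens are implicit in SMILES; fill each atom to its normal valence:
  5 × C: 2 H each → 10
  4 × C (aromatic): no H
  2 × N: 2 H each → 4
  2 × N (aromatic): no H
  2 × O: no H
  1 × C: 3 H
  1 × C: no H
  1 × N (charge +1): no H
  1 × O (charge -1): no H
  Total hydrogens = 17.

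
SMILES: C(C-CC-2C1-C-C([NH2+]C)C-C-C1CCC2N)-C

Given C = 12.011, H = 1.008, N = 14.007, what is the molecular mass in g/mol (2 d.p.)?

Molecular formula: C15H31N2+.
M = 15×12.011 + 31×1.008 + 2×14.007 = 239.43 g/mol.

239.43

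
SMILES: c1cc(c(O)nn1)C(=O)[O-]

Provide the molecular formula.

C5H3N2O3-

Heavy atoms from the SMILES: 5 C, 2 N, 3 O.
Implicit hydrogens by atom environment:
  2 × C (aromatic): 1 H each → 2
  2 × C (aromatic): no H
  2 × N (aromatic): no H
  1 × C: no H
  1 × O: 1 H
  1 × O: no H
  1 × O (charge -1): no H
  Total hydrogens = 3.
Net charge -1.
Molecular formula: C5H3N2O3-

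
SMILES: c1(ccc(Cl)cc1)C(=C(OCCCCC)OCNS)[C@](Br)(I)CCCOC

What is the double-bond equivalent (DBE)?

Molecular formula from the SMILES: C19H28BrClINO3S.
DoU = (2C + 2 + N − H − X)/2 = (2·19 + 2 + 1 − 28 − 3)/2 = 10/2 = 5.
(Structurally: 1 ring(s) + 4 π bond(s) = 5.)

5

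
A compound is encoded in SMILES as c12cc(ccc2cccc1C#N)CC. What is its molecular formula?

Heavy atoms from the SMILES: 13 C, 1 N.
Implicit hydrogens by atom environment:
  6 × C (aromatic): 1 H each → 6
  4 × C (aromatic): no H
  1 × C: 3 H
  1 × C: 2 H
  1 × C: no H
  1 × N: no H
  Total hydrogens = 11.
Molecular formula: C13H11N

C13H11N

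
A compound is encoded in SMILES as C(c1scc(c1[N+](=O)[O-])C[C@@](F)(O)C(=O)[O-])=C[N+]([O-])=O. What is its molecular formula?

Heavy atoms from the SMILES: 9 C, 1 F, 2 N, 7 O, 1 S.
Implicit hydrogens by atom environment:
  3 × C (aromatic): no H
  3 × O: no H
  3 × O (charge -1): no H
  2 × C: 1 H each → 2
  2 × C: no H
  2 × N (charge +1): no H
  1 × C: 2 H
  1 × C (aromatic): 1 H
  1 × F: no H
  1 × O: 1 H
  1 × S (aromatic): no H
  Total hydrogens = 6.
Net charge -1.
Molecular formula: C9H6FN2O7S-

C9H6FN2O7S-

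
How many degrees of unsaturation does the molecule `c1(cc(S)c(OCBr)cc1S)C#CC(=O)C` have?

Molecular formula from the SMILES: C11H9BrO2S2.
DoU = (2C + 2 + N − H − X)/2 = (2·11 + 2 + 0 − 9 − 1)/2 = 14/2 = 7.
(Structurally: 1 ring(s) + 6 π bond(s) = 7.)

7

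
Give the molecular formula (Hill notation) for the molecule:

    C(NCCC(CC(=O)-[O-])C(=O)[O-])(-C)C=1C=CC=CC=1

[C14H17NO4]2-

Heavy atoms from the SMILES: 14 C, 1 N, 4 O.
Implicit hydrogens by atom environment:
  5 × C (aromatic): 1 H each → 5
  3 × C: 2 H each → 6
  2 × C: 1 H each → 2
  2 × C: no H
  2 × O: no H
  2 × O (charge -1): no H
  1 × C: 3 H
  1 × C (aromatic): no H
  1 × N: 1 H
  Total hydrogens = 17.
Net charge -2.
Molecular formula: [C14H17NO4]2-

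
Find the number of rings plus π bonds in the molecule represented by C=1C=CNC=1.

3

Molecular formula from the SMILES: C4H5N.
DoU = (2C + 2 + N − H − X)/2 = (2·4 + 2 + 1 − 5 − 0)/2 = 6/2 = 3.
(Structurally: 1 ring(s) + 2 π bond(s) = 3.)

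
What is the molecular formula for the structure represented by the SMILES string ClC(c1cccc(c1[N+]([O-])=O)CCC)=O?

Heavy atoms from the SMILES: 10 C, 1 Cl, 1 N, 3 O.
Implicit hydrogens by atom environment:
  3 × C (aromatic): 1 H each → 3
  3 × C (aromatic): no H
  2 × C: 2 H each → 4
  2 × O: no H
  1 × C: 3 H
  1 × C: no H
  1 × Cl: no H
  1 × N (charge +1): no H
  1 × O (charge -1): no H
  Total hydrogens = 10.
Molecular formula: C10H10ClNO3

C10H10ClNO3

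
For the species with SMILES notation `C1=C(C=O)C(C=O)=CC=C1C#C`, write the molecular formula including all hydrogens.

C10H6O2

Heavy atoms from the SMILES: 10 C, 2 O.
Implicit hydrogens by atom environment:
  3 × C (aromatic): 1 H each → 3
  3 × C: 1 H each → 3
  3 × C (aromatic): no H
  2 × O: no H
  1 × C: no H
  Total hydrogens = 6.
Molecular formula: C10H6O2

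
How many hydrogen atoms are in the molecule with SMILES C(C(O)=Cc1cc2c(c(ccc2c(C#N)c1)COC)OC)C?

Hydrogens are implicit in SMILES; fill each atom to its normal valence:
  6 × C (aromatic): no H
  4 × C (aromatic): 1 H each → 4
  3 × C: 3 H each → 9
  2 × C: 2 H each → 4
  2 × C: no H
  2 × O: no H
  1 × C: 1 H
  1 × N: no H
  1 × O: 1 H
  Total hydrogens = 19.

19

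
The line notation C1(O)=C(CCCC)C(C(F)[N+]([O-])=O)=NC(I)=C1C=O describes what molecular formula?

C11H12FIN2O4

Heavy atoms from the SMILES: 11 C, 1 F, 1 I, 2 N, 4 O.
Implicit hydrogens by atom environment:
  5 × C (aromatic): no H
  3 × C: 2 H each → 6
  2 × C: 1 H each → 2
  2 × O: no H
  1 × C: 3 H
  1 × F: no H
  1 × I: no H
  1 × N (aromatic): no H
  1 × N (charge +1): no H
  1 × O: 1 H
  1 × O (charge -1): no H
  Total hydrogens = 12.
Molecular formula: C11H12FIN2O4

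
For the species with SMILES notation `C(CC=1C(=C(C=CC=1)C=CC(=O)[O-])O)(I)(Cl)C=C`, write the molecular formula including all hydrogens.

Heavy atoms from the SMILES: 13 C, 1 Cl, 1 I, 3 O.
Implicit hydrogens by atom environment:
  3 × C (aromatic): 1 H each → 3
  3 × C: 1 H each → 3
  3 × C (aromatic): no H
  2 × C: 2 H each → 4
  2 × C: no H
  1 × Cl: no H
  1 × I: no H
  1 × O: 1 H
  1 × O: no H
  1 × O (charge -1): no H
  Total hydrogens = 11.
Net charge -1.
Molecular formula: C13H11ClIO3-

C13H11ClIO3-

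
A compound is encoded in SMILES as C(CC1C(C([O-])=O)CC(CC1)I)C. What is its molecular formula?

Heavy atoms from the SMILES: 10 C, 1 I, 2 O.
Implicit hydrogens by atom environment:
  5 × C: 2 H each → 10
  3 × C: 1 H each → 3
  1 × C: 3 H
  1 × C: no H
  1 × I: no H
  1 × O: no H
  1 × O (charge -1): no H
  Total hydrogens = 16.
Net charge -1.
Molecular formula: C10H16IO2-

C10H16IO2-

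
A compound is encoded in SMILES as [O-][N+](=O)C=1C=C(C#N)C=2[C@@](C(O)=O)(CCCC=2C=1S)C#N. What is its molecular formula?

C13H9N3O4S

Heavy atoms from the SMILES: 13 C, 3 N, 4 O, 1 S.
Implicit hydrogens by atom environment:
  5 × C (aromatic): no H
  4 × C: no H
  3 × C: 2 H each → 6
  2 × N: no H
  2 × O: no H
  1 × C (aromatic): 1 H
  1 × N (charge +1): no H
  1 × O: 1 H
  1 × O (charge -1): no H
  1 × S: 1 H
  Total hydrogens = 9.
Molecular formula: C13H9N3O4S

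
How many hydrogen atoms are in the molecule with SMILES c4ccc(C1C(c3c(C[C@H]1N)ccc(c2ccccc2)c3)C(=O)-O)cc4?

21

Hydrogens are implicit in SMILES; fill each atom to its normal valence:
  13 × C (aromatic): 1 H each → 13
  5 × C (aromatic): no H
  3 × C: 1 H each → 3
  1 × C: 2 H
  1 × C: no H
  1 × N: 2 H
  1 × O: 1 H
  1 × O: no H
  Total hydrogens = 21.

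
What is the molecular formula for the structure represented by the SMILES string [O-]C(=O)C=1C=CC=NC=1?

C6H4NO2-

Heavy atoms from the SMILES: 6 C, 1 N, 2 O.
Implicit hydrogens by atom environment:
  4 × C (aromatic): 1 H each → 4
  1 × C (aromatic): no H
  1 × C: no H
  1 × N (aromatic): no H
  1 × O: no H
  1 × O (charge -1): no H
  Total hydrogens = 4.
Net charge -1.
Molecular formula: C6H4NO2-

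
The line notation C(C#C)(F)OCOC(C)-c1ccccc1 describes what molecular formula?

C12H13FO2

Heavy atoms from the SMILES: 12 C, 1 F, 2 O.
Implicit hydrogens by atom environment:
  5 × C (aromatic): 1 H each → 5
  3 × C: 1 H each → 3
  2 × O: no H
  1 × C: 3 H
  1 × C: 2 H
  1 × C: no H
  1 × C (aromatic): no H
  1 × F: no H
  Total hydrogens = 13.
Molecular formula: C12H13FO2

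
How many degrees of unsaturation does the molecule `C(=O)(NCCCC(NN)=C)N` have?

Molecular formula from the SMILES: C6H14N4O.
DoU = (2C + 2 + N − H − X)/2 = (2·6 + 2 + 4 − 14 − 0)/2 = 4/2 = 2.
(Structurally: 0 ring(s) + 2 π bond(s) = 2.)

2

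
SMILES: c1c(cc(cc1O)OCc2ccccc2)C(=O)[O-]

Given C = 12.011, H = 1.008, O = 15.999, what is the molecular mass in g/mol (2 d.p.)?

Molecular formula: C14H11O4-.
M = 14×12.011 + 11×1.008 + 4×15.999 = 243.24 g/mol.

243.24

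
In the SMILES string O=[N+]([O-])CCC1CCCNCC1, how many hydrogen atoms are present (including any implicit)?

Hydrogens are implicit in SMILES; fill each atom to its normal valence:
  7 × C: 2 H each → 14
  1 × C: 1 H
  1 × N: 1 H
  1 × N (charge +1): no H
  1 × O: no H
  1 × O (charge -1): no H
  Total hydrogens = 16.

16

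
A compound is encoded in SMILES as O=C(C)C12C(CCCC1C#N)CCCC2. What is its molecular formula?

C13H19NO

Heavy atoms from the SMILES: 13 C, 1 N, 1 O.
Implicit hydrogens by atom environment:
  7 × C: 2 H each → 14
  3 × C: no H
  2 × C: 1 H each → 2
  1 × C: 3 H
  1 × N: no H
  1 × O: no H
  Total hydrogens = 19.
Molecular formula: C13H19NO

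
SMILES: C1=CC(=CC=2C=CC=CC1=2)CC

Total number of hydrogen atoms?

12

Hydrogens are implicit in SMILES; fill each atom to its normal valence:
  7 × C (aromatic): 1 H each → 7
  3 × C (aromatic): no H
  1 × C: 3 H
  1 × C: 2 H
  Total hydrogens = 12.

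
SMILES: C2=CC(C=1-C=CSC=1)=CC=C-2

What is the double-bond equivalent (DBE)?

7

Molecular formula from the SMILES: C10H8S.
DoU = (2C + 2 + N − H − X)/2 = (2·10 + 2 + 0 − 8 − 0)/2 = 14/2 = 7.
(Structurally: 2 ring(s) + 5 π bond(s) = 7.)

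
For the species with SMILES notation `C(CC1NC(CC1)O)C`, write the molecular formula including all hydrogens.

Heavy atoms from the SMILES: 7 C, 1 N, 1 O.
Implicit hydrogens by atom environment:
  4 × C: 2 H each → 8
  2 × C: 1 H each → 2
  1 × C: 3 H
  1 × N: 1 H
  1 × O: 1 H
  Total hydrogens = 15.
Molecular formula: C7H15NO

C7H15NO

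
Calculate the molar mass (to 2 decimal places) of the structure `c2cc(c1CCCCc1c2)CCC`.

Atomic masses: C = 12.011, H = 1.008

174.29

Molecular formula: C13H18.
M = 13×12.011 + 18×1.008 = 174.29 g/mol.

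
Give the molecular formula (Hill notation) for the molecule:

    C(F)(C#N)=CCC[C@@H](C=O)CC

Heavy atoms from the SMILES: 9 C, 1 F, 1 N, 1 O.
Implicit hydrogens by atom environment:
  3 × C: 2 H each → 6
  3 × C: 1 H each → 3
  2 × C: no H
  1 × C: 3 H
  1 × F: no H
  1 × N: no H
  1 × O: no H
  Total hydrogens = 12.
Molecular formula: C9H12FNO

C9H12FNO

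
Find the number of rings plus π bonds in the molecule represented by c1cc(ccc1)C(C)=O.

Molecular formula from the SMILES: C8H8O.
DoU = (2C + 2 + N − H − X)/2 = (2·8 + 2 + 0 − 8 − 0)/2 = 10/2 = 5.
(Structurally: 1 ring(s) + 4 π bond(s) = 5.)

5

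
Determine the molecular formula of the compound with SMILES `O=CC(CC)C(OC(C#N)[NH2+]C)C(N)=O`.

C9H16N3O3+

Heavy atoms from the SMILES: 9 C, 3 N, 3 O.
Implicit hydrogens by atom environment:
  4 × C: 1 H each → 4
  3 × O: no H
  2 × C: 3 H each → 6
  2 × C: no H
  1 × C: 2 H
  1 × N (charge +1): 2 H
  1 × N: 2 H
  1 × N: no H
  Total hydrogens = 16.
Net charge +1.
Molecular formula: C9H16N3O3+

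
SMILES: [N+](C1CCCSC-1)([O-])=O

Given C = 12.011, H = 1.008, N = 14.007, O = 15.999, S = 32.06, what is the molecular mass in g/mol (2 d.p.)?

Molecular formula: C5H9NO2S.
M = 5×12.011 + 9×1.008 + 1×14.007 + 2×15.999 + 1×32.06 = 147.19 g/mol.

147.19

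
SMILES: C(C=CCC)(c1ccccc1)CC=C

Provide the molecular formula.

Heavy atoms from the SMILES: 14 C.
Implicit hydrogens by atom environment:
  5 × C (aromatic): 1 H each → 5
  4 × C: 1 H each → 4
  3 × C: 2 H each → 6
  1 × C: 3 H
  1 × C (aromatic): no H
  Total hydrogens = 18.
Molecular formula: C14H18

C14H18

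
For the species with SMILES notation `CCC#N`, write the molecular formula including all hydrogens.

C3H5N

Heavy atoms from the SMILES: 3 C, 1 N.
Implicit hydrogens by atom environment:
  1 × C: 3 H
  1 × C: 2 H
  1 × C: no H
  1 × N: no H
  Total hydrogens = 5.
Molecular formula: C3H5N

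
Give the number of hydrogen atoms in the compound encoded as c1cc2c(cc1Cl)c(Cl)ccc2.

6

Hydrogens are implicit in SMILES; fill each atom to its normal valence:
  6 × C (aromatic): 1 H each → 6
  4 × C (aromatic): no H
  2 × Cl: no H
  Total hydrogens = 6.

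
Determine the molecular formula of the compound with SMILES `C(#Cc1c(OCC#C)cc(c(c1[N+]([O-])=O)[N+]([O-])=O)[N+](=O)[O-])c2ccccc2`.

C17H9N3O7

Heavy atoms from the SMILES: 17 C, 3 N, 7 O.
Implicit hydrogens by atom environment:
  6 × C (aromatic): 1 H each → 6
  6 × C (aromatic): no H
  4 × O: no H
  3 × C: no H
  3 × N (charge +1): no H
  3 × O (charge -1): no H
  1 × C: 2 H
  1 × C: 1 H
  Total hydrogens = 9.
Molecular formula: C17H9N3O7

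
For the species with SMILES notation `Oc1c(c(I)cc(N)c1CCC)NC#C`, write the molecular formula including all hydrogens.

C11H13IN2O

Heavy atoms from the SMILES: 11 C, 1 I, 2 N, 1 O.
Implicit hydrogens by atom environment:
  5 × C (aromatic): no H
  2 × C: 2 H each → 4
  1 × C: 3 H
  1 × C (aromatic): 1 H
  1 × C: 1 H
  1 × C: no H
  1 × I: no H
  1 × N: 2 H
  1 × N: 1 H
  1 × O: 1 H
  Total hydrogens = 13.
Molecular formula: C11H13IN2O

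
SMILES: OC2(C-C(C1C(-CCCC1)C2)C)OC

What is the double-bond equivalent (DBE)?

2

Molecular formula from the SMILES: C12H22O2.
DoU = (2C + 2 + N − H − X)/2 = (2·12 + 2 + 0 − 22 − 0)/2 = 4/2 = 2.
(Structurally: 2 ring(s) + 0 π bond(s) = 2.)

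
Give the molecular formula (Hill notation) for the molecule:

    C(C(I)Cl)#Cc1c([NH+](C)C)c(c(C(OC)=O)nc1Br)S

Heavy atoms from the SMILES: 1 Br, 12 C, 1 Cl, 1 I, 2 N, 2 O, 1 S.
Implicit hydrogens by atom environment:
  5 × C (aromatic): no H
  3 × C: 3 H each → 9
  3 × C: no H
  2 × O: no H
  1 × Br: no H
  1 × C: 1 H
  1 × Cl: no H
  1 × I: no H
  1 × N (charge +1): 1 H
  1 × N (aromatic): no H
  1 × S: 1 H
  Total hydrogens = 12.
Net charge +1.
Molecular formula: C12H12BrClIN2O2S+

C12H12BrClIN2O2S+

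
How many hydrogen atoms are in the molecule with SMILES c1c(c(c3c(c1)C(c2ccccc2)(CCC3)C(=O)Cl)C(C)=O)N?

18

Hydrogens are implicit in SMILES; fill each atom to its normal valence:
  7 × C (aromatic): 1 H each → 7
  5 × C (aromatic): no H
  3 × C: 2 H each → 6
  3 × C: no H
  2 × O: no H
  1 × C: 3 H
  1 × Cl: no H
  1 × N: 2 H
  Total hydrogens = 18.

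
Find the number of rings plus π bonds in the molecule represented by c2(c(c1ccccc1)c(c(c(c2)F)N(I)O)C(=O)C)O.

Molecular formula from the SMILES: C14H11FINO3.
DoU = (2C + 2 + N − H − X)/2 = (2·14 + 2 + 1 − 11 − 2)/2 = 18/2 = 9.
(Structurally: 2 ring(s) + 7 π bond(s) = 9.)

9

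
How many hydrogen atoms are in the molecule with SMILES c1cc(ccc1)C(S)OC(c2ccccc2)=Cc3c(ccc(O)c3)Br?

Hydrogens are implicit in SMILES; fill each atom to its normal valence:
  13 × C (aromatic): 1 H each → 13
  5 × C (aromatic): no H
  2 × C: 1 H each → 2
  1 × Br: no H
  1 × C: no H
  1 × O: 1 H
  1 × O: no H
  1 × S: 1 H
  Total hydrogens = 17.

17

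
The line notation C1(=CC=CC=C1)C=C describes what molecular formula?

C8H8

Heavy atoms from the SMILES: 8 C.
Implicit hydrogens by atom environment:
  5 × C (aromatic): 1 H each → 5
  1 × C: 2 H
  1 × C: 1 H
  1 × C (aromatic): no H
  Total hydrogens = 8.
Molecular formula: C8H8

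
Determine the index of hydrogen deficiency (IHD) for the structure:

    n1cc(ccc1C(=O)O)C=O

Molecular formula from the SMILES: C7H5NO3.
DoU = (2C + 2 + N − H − X)/2 = (2·7 + 2 + 1 − 5 − 0)/2 = 12/2 = 6.
(Structurally: 1 ring(s) + 5 π bond(s) = 6.)

6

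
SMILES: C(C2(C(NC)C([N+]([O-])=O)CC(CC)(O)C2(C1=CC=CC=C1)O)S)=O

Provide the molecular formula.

C16H22N2O5S

Heavy atoms from the SMILES: 16 C, 2 N, 5 O, 1 S.
Implicit hydrogens by atom environment:
  5 × C (aromatic): 1 H each → 5
  3 × C: 1 H each → 3
  3 × C: no H
  2 × C: 3 H each → 6
  2 × C: 2 H each → 4
  2 × O: 1 H each → 2
  2 × O: no H
  1 × C (aromatic): no H
  1 × N: 1 H
  1 × N (charge +1): no H
  1 × O (charge -1): no H
  1 × S: 1 H
  Total hydrogens = 22.
Molecular formula: C16H22N2O5S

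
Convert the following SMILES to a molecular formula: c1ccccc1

C6H6

Heavy atoms from the SMILES: 6 C.
Implicit hydrogens by atom environment:
  6 × C (aromatic): 1 H each → 6
  Total hydrogens = 6.
Molecular formula: C6H6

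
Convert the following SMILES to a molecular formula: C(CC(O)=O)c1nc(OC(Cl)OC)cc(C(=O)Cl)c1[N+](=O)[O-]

Heavy atoms from the SMILES: 11 C, 2 Cl, 2 N, 7 O.
Implicit hydrogens by atom environment:
  5 × O: no H
  4 × C (aromatic): no H
  2 × C: 2 H each → 4
  2 × C: no H
  2 × Cl: no H
  1 × C: 3 H
  1 × C (aromatic): 1 H
  1 × C: 1 H
  1 × N (aromatic): no H
  1 × N (charge +1): no H
  1 × O: 1 H
  1 × O (charge -1): no H
  Total hydrogens = 10.
Molecular formula: C11H10Cl2N2O7

C11H10Cl2N2O7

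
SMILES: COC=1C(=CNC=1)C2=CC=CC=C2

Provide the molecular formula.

Heavy atoms from the SMILES: 11 C, 1 N, 1 O.
Implicit hydrogens by atom environment:
  7 × C (aromatic): 1 H each → 7
  3 × C (aromatic): no H
  1 × C: 3 H
  1 × N (aromatic): 1 H
  1 × O: no H
  Total hydrogens = 11.
Molecular formula: C11H11NO

C11H11NO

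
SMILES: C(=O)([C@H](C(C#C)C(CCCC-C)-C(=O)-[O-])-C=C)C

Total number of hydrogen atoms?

21

Hydrogens are implicit in SMILES; fill each atom to its normal valence:
  5 × C: 2 H each → 10
  5 × C: 1 H each → 5
  3 × C: no H
  2 × C: 3 H each → 6
  2 × O: no H
  1 × O (charge -1): no H
  Total hydrogens = 21.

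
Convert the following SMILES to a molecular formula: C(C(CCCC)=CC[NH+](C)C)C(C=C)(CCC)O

Heavy atoms from the SMILES: 16 C, 1 N, 1 O.
Implicit hydrogens by atom environment:
  8 × C: 2 H each → 16
  4 × C: 3 H each → 12
  2 × C: 1 H each → 2
  2 × C: no H
  1 × N (charge +1): 1 H
  1 × O: 1 H
  Total hydrogens = 32.
Net charge +1.
Molecular formula: C16H32NO+

C16H32NO+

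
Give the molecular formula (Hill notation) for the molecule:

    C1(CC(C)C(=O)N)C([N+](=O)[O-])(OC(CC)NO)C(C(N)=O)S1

Heavy atoms from the SMILES: 11 C, 4 N, 6 O, 1 S.
Implicit hydrogens by atom environment:
  4 × C: 1 H each → 4
  4 × O: no H
  3 × C: no H
  2 × C: 3 H each → 6
  2 × C: 2 H each → 4
  2 × N: 2 H each → 4
  1 × N: 1 H
  1 × N (charge +1): no H
  1 × O: 1 H
  1 × O (charge -1): no H
  1 × S: no H
  Total hydrogens = 20.
Molecular formula: C11H20N4O6S

C11H20N4O6S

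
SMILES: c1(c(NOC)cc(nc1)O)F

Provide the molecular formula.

Heavy atoms from the SMILES: 6 C, 1 F, 2 N, 2 O.
Implicit hydrogens by atom environment:
  3 × C (aromatic): no H
  2 × C (aromatic): 1 H each → 2
  1 × C: 3 H
  1 × F: no H
  1 × N: 1 H
  1 × N (aromatic): no H
  1 × O: 1 H
  1 × O: no H
  Total hydrogens = 7.
Molecular formula: C6H7FN2O2

C6H7FN2O2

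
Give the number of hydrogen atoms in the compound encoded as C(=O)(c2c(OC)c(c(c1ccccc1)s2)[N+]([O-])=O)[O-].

Hydrogens are implicit in SMILES; fill each atom to its normal valence:
  5 × C (aromatic): 1 H each → 5
  5 × C (aromatic): no H
  3 × O: no H
  2 × O (charge -1): no H
  1 × C: 3 H
  1 × C: no H
  1 × N (charge +1): no H
  1 × S (aromatic): no H
  Total hydrogens = 8.

8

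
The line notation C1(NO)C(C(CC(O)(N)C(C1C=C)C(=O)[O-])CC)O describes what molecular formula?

Heavy atoms from the SMILES: 12 C, 2 N, 5 O.
Implicit hydrogens by atom environment:
  6 × C: 1 H each → 6
  3 × C: 2 H each → 6
  3 × O: 1 H each → 3
  2 × C: no H
  1 × C: 3 H
  1 × N: 2 H
  1 × N: 1 H
  1 × O: no H
  1 × O (charge -1): no H
  Total hydrogens = 21.
Net charge -1.
Molecular formula: C12H21N2O5-

C12H21N2O5-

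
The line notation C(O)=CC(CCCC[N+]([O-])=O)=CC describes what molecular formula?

C9H15NO3

Heavy atoms from the SMILES: 9 C, 1 N, 3 O.
Implicit hydrogens by atom environment:
  4 × C: 2 H each → 8
  3 × C: 1 H each → 3
  1 × C: 3 H
  1 × C: no H
  1 × N (charge +1): no H
  1 × O: 1 H
  1 × O: no H
  1 × O (charge -1): no H
  Total hydrogens = 15.
Molecular formula: C9H15NO3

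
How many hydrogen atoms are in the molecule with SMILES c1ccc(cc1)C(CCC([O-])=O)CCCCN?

Hydrogens are implicit in SMILES; fill each atom to its normal valence:
  6 × C: 2 H each → 12
  5 × C (aromatic): 1 H each → 5
  1 × C: 1 H
  1 × C: no H
  1 × C (aromatic): no H
  1 × N: 2 H
  1 × O: no H
  1 × O (charge -1): no H
  Total hydrogens = 20.

20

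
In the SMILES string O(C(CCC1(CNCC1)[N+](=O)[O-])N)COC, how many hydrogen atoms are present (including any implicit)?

Hydrogens are implicit in SMILES; fill each atom to its normal valence:
  6 × C: 2 H each → 12
  3 × O: no H
  1 × C: 3 H
  1 × C: 1 H
  1 × C: no H
  1 × N: 2 H
  1 × N: 1 H
  1 × N (charge +1): no H
  1 × O (charge -1): no H
  Total hydrogens = 19.

19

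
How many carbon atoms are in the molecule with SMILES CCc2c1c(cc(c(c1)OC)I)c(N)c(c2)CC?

15

The symbol for carbon appears 15 times in the SMILES. Lowercase c denotes aromatic carbon and counts toward C.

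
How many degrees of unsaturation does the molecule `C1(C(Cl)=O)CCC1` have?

2

Molecular formula from the SMILES: C5H7ClO.
DoU = (2C + 2 + N − H − X)/2 = (2·5 + 2 + 0 − 7 − 1)/2 = 4/2 = 2.
(Structurally: 1 ring(s) + 1 π bond(s) = 2.)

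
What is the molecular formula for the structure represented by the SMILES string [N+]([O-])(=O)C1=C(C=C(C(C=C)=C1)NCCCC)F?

C12H15FN2O2

Heavy atoms from the SMILES: 12 C, 1 F, 2 N, 2 O.
Implicit hydrogens by atom environment:
  4 × C: 2 H each → 8
  4 × C (aromatic): no H
  2 × C (aromatic): 1 H each → 2
  1 × C: 3 H
  1 × C: 1 H
  1 × F: no H
  1 × N: 1 H
  1 × N (charge +1): no H
  1 × O: no H
  1 × O (charge -1): no H
  Total hydrogens = 15.
Molecular formula: C12H15FN2O2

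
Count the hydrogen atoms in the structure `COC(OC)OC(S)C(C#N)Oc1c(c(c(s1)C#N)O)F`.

Hydrogens are implicit in SMILES; fill each atom to its normal valence:
  4 × C (aromatic): no H
  4 × O: no H
  3 × C: 1 H each → 3
  2 × C: 3 H each → 6
  2 × C: no H
  2 × N: no H
  1 × F: no H
  1 × O: 1 H
  1 × S: 1 H
  1 × S (aromatic): no H
  Total hydrogens = 11.

11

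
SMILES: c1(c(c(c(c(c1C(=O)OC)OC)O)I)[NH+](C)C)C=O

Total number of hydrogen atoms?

15

Hydrogens are implicit in SMILES; fill each atom to its normal valence:
  6 × C (aromatic): no H
  4 × C: 3 H each → 12
  4 × O: no H
  1 × C: 1 H
  1 × C: no H
  1 × I: no H
  1 × N (charge +1): 1 H
  1 × O: 1 H
  Total hydrogens = 15.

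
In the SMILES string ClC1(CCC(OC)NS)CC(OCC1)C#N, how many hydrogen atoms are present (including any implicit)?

Hydrogens are implicit in SMILES; fill each atom to its normal valence:
  5 × C: 2 H each → 10
  2 × C: 1 H each → 2
  2 × C: no H
  2 × O: no H
  1 × C: 3 H
  1 × Cl: no H
  1 × N: 1 H
  1 × N: no H
  1 × S: 1 H
  Total hydrogens = 17.

17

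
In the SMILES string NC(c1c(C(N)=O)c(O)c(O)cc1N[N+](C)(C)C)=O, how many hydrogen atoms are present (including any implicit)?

17

Hydrogens are implicit in SMILES; fill each atom to its normal valence:
  5 × C (aromatic): no H
  3 × C: 3 H each → 9
  2 × C: no H
  2 × N: 2 H each → 4
  2 × O: 1 H each → 2
  2 × O: no H
  1 × C (aromatic): 1 H
  1 × N: 1 H
  1 × N (charge +1): no H
  Total hydrogens = 17.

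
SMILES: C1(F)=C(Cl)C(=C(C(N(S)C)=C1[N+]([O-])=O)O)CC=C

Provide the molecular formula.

C10H10ClFN2O3S

Heavy atoms from the SMILES: 10 C, 1 Cl, 1 F, 2 N, 3 O, 1 S.
Implicit hydrogens by atom environment:
  6 × C (aromatic): no H
  2 × C: 2 H each → 4
  1 × C: 3 H
  1 × C: 1 H
  1 × Cl: no H
  1 × F: no H
  1 × N: no H
  1 × N (charge +1): no H
  1 × O: 1 H
  1 × O: no H
  1 × O (charge -1): no H
  1 × S: 1 H
  Total hydrogens = 10.
Molecular formula: C10H10ClFN2O3S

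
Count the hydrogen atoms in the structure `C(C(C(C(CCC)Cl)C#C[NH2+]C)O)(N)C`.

Hydrogens are implicit in SMILES; fill each atom to its normal valence:
  4 × C: 1 H each → 4
  3 × C: 3 H each → 9
  2 × C: 2 H each → 4
  2 × C: no H
  1 × Cl: no H
  1 × N (charge +1): 2 H
  1 × N: 2 H
  1 × O: 1 H
  Total hydrogens = 22.

22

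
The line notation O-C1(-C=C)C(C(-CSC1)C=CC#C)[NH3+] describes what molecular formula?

C11H16NOS+

Heavy atoms from the SMILES: 11 C, 1 N, 1 O, 1 S.
Implicit hydrogens by atom environment:
  6 × C: 1 H each → 6
  3 × C: 2 H each → 6
  2 × C: no H
  1 × N (charge +1): 3 H
  1 × O: 1 H
  1 × S: no H
  Total hydrogens = 16.
Net charge +1.
Molecular formula: C11H16NOS+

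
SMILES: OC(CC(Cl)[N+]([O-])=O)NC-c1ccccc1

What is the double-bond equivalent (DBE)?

Molecular formula from the SMILES: C10H13ClN2O3.
DoU = (2C + 2 + N − H − X)/2 = (2·10 + 2 + 2 − 13 − 1)/2 = 10/2 = 5.
(Structurally: 1 ring(s) + 4 π bond(s) = 5.)

5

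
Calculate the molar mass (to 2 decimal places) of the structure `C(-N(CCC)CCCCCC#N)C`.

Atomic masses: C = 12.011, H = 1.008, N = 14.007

182.31

Molecular formula: C11H22N2.
M = 11×12.011 + 22×1.008 + 2×14.007 = 182.31 g/mol.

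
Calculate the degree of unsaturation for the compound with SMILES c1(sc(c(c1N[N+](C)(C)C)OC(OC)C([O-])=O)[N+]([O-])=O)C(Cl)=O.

Molecular formula from the SMILES: C11H14ClN3O7S.
DoU = (2C + 2 + N − H − X)/2 = (2·11 + 2 + 3 − 14 − 1)/2 = 12/2 = 6.
(Structurally: 1 ring(s) + 5 π bond(s) = 6.)

6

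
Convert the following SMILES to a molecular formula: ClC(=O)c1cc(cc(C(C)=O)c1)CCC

Heavy atoms from the SMILES: 12 C, 1 Cl, 2 O.
Implicit hydrogens by atom environment:
  3 × C (aromatic): 1 H each → 3
  3 × C (aromatic): no H
  2 × C: 3 H each → 6
  2 × C: 2 H each → 4
  2 × C: no H
  2 × O: no H
  1 × Cl: no H
  Total hydrogens = 13.
Molecular formula: C12H13ClO2

C12H13ClO2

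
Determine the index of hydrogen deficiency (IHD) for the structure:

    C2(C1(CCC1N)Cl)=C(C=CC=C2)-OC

5

Molecular formula from the SMILES: C11H14ClNO.
DoU = (2C + 2 + N − H − X)/2 = (2·11 + 2 + 1 − 14 − 1)/2 = 10/2 = 5.
(Structurally: 2 ring(s) + 3 π bond(s) = 5.)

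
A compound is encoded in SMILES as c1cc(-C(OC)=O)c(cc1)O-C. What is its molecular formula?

C9H10O3

Heavy atoms from the SMILES: 9 C, 3 O.
Implicit hydrogens by atom environment:
  4 × C (aromatic): 1 H each → 4
  3 × O: no H
  2 × C: 3 H each → 6
  2 × C (aromatic): no H
  1 × C: no H
  Total hydrogens = 10.
Molecular formula: C9H10O3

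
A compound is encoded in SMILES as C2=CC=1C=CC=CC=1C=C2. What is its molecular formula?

C10H8

Heavy atoms from the SMILES: 10 C.
Implicit hydrogens by atom environment:
  8 × C (aromatic): 1 H each → 8
  2 × C (aromatic): no H
  Total hydrogens = 8.
Molecular formula: C10H8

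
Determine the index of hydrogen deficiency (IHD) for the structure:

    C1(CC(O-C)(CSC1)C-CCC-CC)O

1

Molecular formula from the SMILES: C12H24O2S.
DoU = (2C + 2 + N − H − X)/2 = (2·12 + 2 + 0 − 24 − 0)/2 = 2/2 = 1.
(Structurally: 1 ring(s) + 0 π bond(s) = 1.)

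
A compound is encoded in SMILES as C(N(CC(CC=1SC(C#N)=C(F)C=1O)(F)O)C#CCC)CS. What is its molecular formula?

Heavy atoms from the SMILES: 14 C, 2 F, 2 N, 2 O, 2 S.
Implicit hydrogens by atom environment:
  5 × C: 2 H each → 10
  4 × C (aromatic): no H
  4 × C: no H
  2 × F: no H
  2 × N: no H
  2 × O: 1 H each → 2
  1 × C: 3 H
  1 × S: 1 H
  1 × S (aromatic): no H
  Total hydrogens = 16.
Molecular formula: C14H16F2N2O2S2

C14H16F2N2O2S2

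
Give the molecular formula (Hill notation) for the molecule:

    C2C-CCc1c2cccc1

Heavy atoms from the SMILES: 10 C.
Implicit hydrogens by atom environment:
  4 × C: 2 H each → 8
  4 × C (aromatic): 1 H each → 4
  2 × C (aromatic): no H
  Total hydrogens = 12.
Molecular formula: C10H12

C10H12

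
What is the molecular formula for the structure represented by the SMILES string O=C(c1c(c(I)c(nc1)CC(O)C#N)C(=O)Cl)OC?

Heavy atoms from the SMILES: 11 C, 1 Cl, 1 I, 2 N, 4 O.
Implicit hydrogens by atom environment:
  4 × C (aromatic): no H
  3 × C: no H
  3 × O: no H
  1 × C: 3 H
  1 × C: 2 H
  1 × C (aromatic): 1 H
  1 × C: 1 H
  1 × Cl: no H
  1 × I: no H
  1 × N (aromatic): no H
  1 × N: no H
  1 × O: 1 H
  Total hydrogens = 8.
Molecular formula: C11H8ClIN2O4

C11H8ClIN2O4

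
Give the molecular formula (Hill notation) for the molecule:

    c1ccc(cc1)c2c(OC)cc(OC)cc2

C14H14O2

Heavy atoms from the SMILES: 14 C, 2 O.
Implicit hydrogens by atom environment:
  8 × C (aromatic): 1 H each → 8
  4 × C (aromatic): no H
  2 × C: 3 H each → 6
  2 × O: no H
  Total hydrogens = 14.
Molecular formula: C14H14O2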